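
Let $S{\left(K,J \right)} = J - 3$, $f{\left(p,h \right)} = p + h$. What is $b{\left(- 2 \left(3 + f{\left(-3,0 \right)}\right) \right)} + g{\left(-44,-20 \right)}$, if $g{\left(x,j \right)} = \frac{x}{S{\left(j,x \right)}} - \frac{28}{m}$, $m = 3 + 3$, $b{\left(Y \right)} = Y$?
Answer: $- \frac{526}{141} \approx -3.7305$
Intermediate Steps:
$f{\left(p,h \right)} = h + p$
$m = 6$
$S{\left(K,J \right)} = -3 + J$
$g{\left(x,j \right)} = - \frac{14}{3} + \frac{x}{-3 + x}$ ($g{\left(x,j \right)} = \frac{x}{-3 + x} - \frac{28}{6} = \frac{x}{-3 + x} - \frac{14}{3} = - \frac{14}{3} + \frac{x}{-3 + x}$)
$b{\left(- 2 \left(3 + f{\left(-3,0 \right)}\right) \right)} + g{\left(-44,-20 \right)} = - 2 \left(3 + \left(0 - 3\right)\right) + \frac{42 - -484}{3 \left(-3 - 44\right)} = - 2 \left(3 - 3\right) + \frac{42 + 484}{3 \left(-47\right)} = \left(-2\right) 0 + \frac{1}{3} \left(- \frac{1}{47}\right) 526 = 0 - \frac{526}{141} = - \frac{526}{141}$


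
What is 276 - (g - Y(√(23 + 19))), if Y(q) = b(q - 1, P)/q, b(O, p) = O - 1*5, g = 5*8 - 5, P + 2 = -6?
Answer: 242 - √42/7 ≈ 241.07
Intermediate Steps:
P = -8 (P = -2 - 6 = -8)
g = 35 (g = 40 - 5 = 35)
b(O, p) = -5 + O (b(O, p) = O - 5 = -5 + O)
Y(q) = (-6 + q)/q (Y(q) = (-5 + (q - 1))/q = (-5 + (-1 + q))/q = (-6 + q)/q)
276 - (g - Y(√(23 + 19))) = 276 - (35 - (-6 + √(23 + 19))/(√(23 + 19))) = 276 - (35 - (-6 + √42)/(√42)) = 276 - (35 - √42/42*(-6 + √42)) = 276 - (35 - √42*(-6 + √42)/42) = 276 + (-35 + √42*(-6 + √42)/42) = 241 + √42*(-6 + √42)/42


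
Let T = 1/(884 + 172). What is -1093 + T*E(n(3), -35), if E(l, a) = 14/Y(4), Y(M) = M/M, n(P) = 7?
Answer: -577097/528 ≈ -1093.0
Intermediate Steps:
Y(M) = 1
E(l, a) = 14 (E(l, a) = 14/1 = 14*1 = 14)
T = 1/1056 ≈ 0.00094697
-1093 + T*E(n(3), -35) = -1093 + (1/1056)*14 = -1093 + 7/528 = -577097/528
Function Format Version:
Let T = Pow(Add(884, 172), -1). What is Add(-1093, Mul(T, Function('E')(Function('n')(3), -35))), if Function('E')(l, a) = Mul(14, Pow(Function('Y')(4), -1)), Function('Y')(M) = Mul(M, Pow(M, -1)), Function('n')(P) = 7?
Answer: Rational(-577097, 528) ≈ -1093.0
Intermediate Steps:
Function('Y')(M) = 1
Function('E')(l, a) = 14 (Function('E')(l, a) = Mul(14, Pow(1, -1)) = Mul(14, 1) = 14)
T = Rational(1, 1056) (T = Pow(1056, -1) = Rational(1, 1056) ≈ 0.00094697)
Add(-1093, Mul(T, Function('E')(Function('n')(3), -35))) = Add(-1093, Mul(Rational(1, 1056), 14)) = Add(-1093, Rational(7, 528)) = Rational(-577097, 528)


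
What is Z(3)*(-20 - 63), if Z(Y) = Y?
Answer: -249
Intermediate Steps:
Z(3)*(-20 - 63) = 3*(-20 - 63) = 3*(-83) = -249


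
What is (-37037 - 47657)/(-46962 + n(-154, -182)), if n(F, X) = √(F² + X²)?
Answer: 994349907/551343151 + 296429*√290/551343151 ≈ 1.8127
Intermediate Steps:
(-37037 - 47657)/(-46962 + n(-154, -182)) = (-37037 - 47657)/(-46962 + √((-154)² + (-182)²)) = -84694/(-46962 + √(23716 + 33124)) = -84694/(-46962 + √56840) = -84694/(-46962 + 14*√290)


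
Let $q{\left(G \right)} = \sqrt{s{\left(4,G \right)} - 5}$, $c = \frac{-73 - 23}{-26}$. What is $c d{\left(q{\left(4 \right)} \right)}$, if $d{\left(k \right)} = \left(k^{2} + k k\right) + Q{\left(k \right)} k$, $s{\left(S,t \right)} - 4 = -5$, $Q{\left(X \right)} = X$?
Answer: $- \frac{864}{13} \approx -66.462$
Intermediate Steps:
$c = \frac{48}{13}$ ($c = \left(-96\right) \left(- \frac{1}{26}\right) = \frac{48}{13} \approx 3.6923$)
$s{\left(S,t \right)} = -1$ ($s{\left(S,t \right)} = 4 - 5 = -1$)
$q{\left(G \right)} = i \sqrt{6}$ ($q{\left(G \right)} = \sqrt{-1 - 5} = \sqrt{-6} = i \sqrt{6}$)
$d{\left(k \right)} = 3 k^{2}$ ($d{\left(k \right)} = \left(k^{2} + k k\right) + k k = \left(k^{2} + k^{2}\right) + k^{2} = 2 k^{2} + k^{2} = 3 k^{2}$)
$c d{\left(q{\left(4 \right)} \right)} = \frac{48 \cdot 3 \left(i \sqrt{6}\right)^{2}}{13} = \frac{48 \cdot 3 \left(-6\right)}{13} = \frac{48}{13} \left(-18\right) = - \frac{864}{13}$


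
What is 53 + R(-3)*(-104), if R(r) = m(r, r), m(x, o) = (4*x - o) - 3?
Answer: 1301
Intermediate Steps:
m(x, o) = -3 - o + 4*x (m(x, o) = (-o + 4*x) - 3 = -3 - o + 4*x)
R(r) = -3 + 3*r (R(r) = -3 - r + 4*r = -3 + 3*r)
53 + R(-3)*(-104) = 53 + (-3 + 3*(-3))*(-104) = 53 + (-3 - 9)*(-104) = 53 - 12*(-104) = 53 + 1248 = 1301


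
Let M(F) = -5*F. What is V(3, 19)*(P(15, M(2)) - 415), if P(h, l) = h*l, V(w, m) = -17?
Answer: 9605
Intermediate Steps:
V(3, 19)*(P(15, M(2)) - 415) = -17*(15*(-5*2) - 415) = -17*(15*(-10) - 415) = -17*(-150 - 415) = -17*(-565) = 9605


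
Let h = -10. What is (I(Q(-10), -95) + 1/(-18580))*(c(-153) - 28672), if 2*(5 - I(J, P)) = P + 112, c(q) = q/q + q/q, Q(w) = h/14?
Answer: 186443877/1858 ≈ 1.0035e+5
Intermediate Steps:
Q(w) = -5/7 (Q(w) = -10/14 = -10*1/14 = -5/7)
c(q) = 2 (c(q) = 1 + 1 = 2)
I(J, P) = -51 - P/2 (I(J, P) = 5 - (P + 112)/2 = 5 - (112 + P)/2 = 5 + (-56 - P/2) = -51 - P/2)
(I(Q(-10), -95) + 1/(-18580))*(c(-153) - 28672) = ((-51 - 1/2*(-95)) + 1/(-18580))*(2 - 28672) = ((-51 + 95/2) - 1/18580)*(-28670) = (-7/2 - 1/18580)*(-28670) = -65031/18580*(-28670) = 186443877/1858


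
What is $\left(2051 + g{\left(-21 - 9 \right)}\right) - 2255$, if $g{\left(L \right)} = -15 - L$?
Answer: $-189$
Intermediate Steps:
$\left(2051 + g{\left(-21 - 9 \right)}\right) - 2255 = \left(2051 - -15\right) - 2255 = \left(2051 + \left(-15 + 30\right)\right) - 2255 = \left(2051 + 15\right) - 2255 = 2066 - 2255 = -189$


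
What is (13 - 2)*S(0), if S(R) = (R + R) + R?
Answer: 0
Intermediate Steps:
S(R) = 3*R (S(R) = 2*R + R = 3*R)
(13 - 2)*S(0) = (13 - 2)*(3*0) = 11*0 = 0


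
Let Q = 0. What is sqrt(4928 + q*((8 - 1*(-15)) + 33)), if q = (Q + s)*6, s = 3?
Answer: 4*sqrt(371) ≈ 77.045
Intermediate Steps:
q = 18 (q = (0 + 3)*6 = 3*6 = 18)
sqrt(4928 + q*((8 - 1*(-15)) + 33)) = sqrt(4928 + 18*((8 - 1*(-15)) + 33)) = sqrt(4928 + 18*((8 + 15) + 33)) = sqrt(4928 + 18*(23 + 33)) = sqrt(4928 + 18*56) = sqrt(4928 + 1008) = sqrt(5936) = 4*sqrt(371)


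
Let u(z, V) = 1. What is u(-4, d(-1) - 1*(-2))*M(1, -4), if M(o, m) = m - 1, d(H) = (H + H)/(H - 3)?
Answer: -5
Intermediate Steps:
d(H) = 2*H/(-3 + H) (d(H) = (2*H)/(-3 + H) = 2*H/(-3 + H))
M(o, m) = -1 + m
u(-4, d(-1) - 1*(-2))*M(1, -4) = 1*(-1 - 4) = 1*(-5) = -5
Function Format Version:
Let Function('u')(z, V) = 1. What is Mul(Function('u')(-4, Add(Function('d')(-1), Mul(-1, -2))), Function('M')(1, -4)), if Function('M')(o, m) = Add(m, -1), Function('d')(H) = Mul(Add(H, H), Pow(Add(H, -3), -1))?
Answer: -5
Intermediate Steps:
Function('d')(H) = Mul(2, H, Pow(Add(-3, H), -1)) (Function('d')(H) = Mul(Mul(2, H), Pow(Add(-3, H), -1)) = Mul(2, H, Pow(Add(-3, H), -1)))
Function('M')(o, m) = Add(-1, m)
Mul(Function('u')(-4, Add(Function('d')(-1), Mul(-1, -2))), Function('M')(1, -4)) = Mul(1, Add(-1, -4)) = Mul(1, -5) = -5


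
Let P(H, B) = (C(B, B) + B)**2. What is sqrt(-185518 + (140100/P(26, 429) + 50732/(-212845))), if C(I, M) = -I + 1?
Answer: I*sqrt(2057582180679990)/212845 ≈ 213.12*I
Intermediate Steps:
C(I, M) = 1 - I
P(H, B) = 1 (P(H, B) = ((1 - B) + B)**2 = 1**2 = 1)
sqrt(-185518 + (140100/P(26, 429) + 50732/(-212845))) = sqrt(-185518 + (140100/1 + 50732/(-212845))) = sqrt(-185518 + (140100*1 + 50732*(-1/212845))) = sqrt(-185518 + (140100 - 50732/212845)) = sqrt(-185518 + 29819533768/212845) = sqrt(-9667044942/212845) = I*sqrt(2057582180679990)/212845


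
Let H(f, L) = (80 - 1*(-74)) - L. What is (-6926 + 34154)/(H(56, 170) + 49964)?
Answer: 6807/12487 ≈ 0.54513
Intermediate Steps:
H(f, L) = 154 - L (H(f, L) = (80 + 74) - L = 154 - L)
(-6926 + 34154)/(H(56, 170) + 49964) = (-6926 + 34154)/((154 - 1*170) + 49964) = 27228/((154 - 170) + 49964) = 27228/(-16 + 49964) = 27228/49948 = 27228*(1/49948) = 6807/12487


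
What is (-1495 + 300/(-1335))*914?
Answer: -121630550/89 ≈ -1.3666e+6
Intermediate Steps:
(-1495 + 300/(-1335))*914 = (-1495 + 300*(-1/1335))*914 = (-1495 - 20/89)*914 = -133075/89*914 = -121630550/89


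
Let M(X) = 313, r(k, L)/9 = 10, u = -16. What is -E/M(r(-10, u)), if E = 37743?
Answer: -37743/313 ≈ -120.58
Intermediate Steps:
r(k, L) = 90 (r(k, L) = 9*10 = 90)
-E/M(r(-10, u)) = -37743/313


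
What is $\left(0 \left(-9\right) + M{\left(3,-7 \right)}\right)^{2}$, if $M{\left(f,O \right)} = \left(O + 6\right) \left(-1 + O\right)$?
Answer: $64$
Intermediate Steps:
$M{\left(f,O \right)} = \left(-1 + O\right) \left(6 + O\right)$ ($M{\left(f,O \right)} = \left(6 + O\right) \left(-1 + O\right) = \left(-1 + O\right) \left(6 + O\right)$)
$\left(0 \left(-9\right) + M{\left(3,-7 \right)}\right)^{2} = \left(0 \left(-9\right) + \left(-6 + \left(-7\right)^{2} + 5 \left(-7\right)\right)\right)^{2} = \left(0 - -8\right)^{2} = \left(0 + 8\right)^{2} = 8^{2} = 64$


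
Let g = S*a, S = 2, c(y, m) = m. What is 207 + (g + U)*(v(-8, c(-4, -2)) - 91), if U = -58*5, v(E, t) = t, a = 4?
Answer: 26433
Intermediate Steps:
U = -290
g = 8 (g = 2*4 = 8)
207 + (g + U)*(v(-8, c(-4, -2)) - 91) = 207 + (8 - 290)*(-2 - 91) = 207 - 282*(-93) = 207 + 26226 = 26433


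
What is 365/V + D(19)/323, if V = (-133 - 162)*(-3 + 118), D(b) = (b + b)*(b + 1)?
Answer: 270159/115345 ≈ 2.3422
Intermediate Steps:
D(b) = 2*b*(1 + b) (D(b) = (2*b)*(1 + b) = 2*b*(1 + b))
V = -33925 (V = -295*115 = -33925)
365/V + D(19)/323 = 365/(-33925) + (2*19*(1 + 19))/323 = 365*(-1/33925) + (2*19*20)*(1/323) = -73/6785 + 760*(1/323) = -73/6785 + 40/17 = 270159/115345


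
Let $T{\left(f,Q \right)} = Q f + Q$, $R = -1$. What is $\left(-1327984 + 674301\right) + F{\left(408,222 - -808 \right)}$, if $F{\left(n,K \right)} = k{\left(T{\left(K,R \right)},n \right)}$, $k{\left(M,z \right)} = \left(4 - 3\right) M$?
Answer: $-654714$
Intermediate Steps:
$T{\left(f,Q \right)} = Q + Q f$
$k{\left(M,z \right)} = M$ ($k{\left(M,z \right)} = 1 M = M$)
$F{\left(n,K \right)} = -1 - K$ ($F{\left(n,K \right)} = - (1 + K) = -1 - K$)
$\left(-1327984 + 674301\right) + F{\left(408,222 - -808 \right)} = \left(-1327984 + 674301\right) - \left(223 + 808\right) = -653683 - 1031 = -654714$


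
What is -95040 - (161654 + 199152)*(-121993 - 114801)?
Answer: 85436600924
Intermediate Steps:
-95040 - (161654 + 199152)*(-121993 - 114801) = -95040 - 360806*(-236794) = -95040 - 1*(-85436695964) = -95040 + 85436695964 = 85436600924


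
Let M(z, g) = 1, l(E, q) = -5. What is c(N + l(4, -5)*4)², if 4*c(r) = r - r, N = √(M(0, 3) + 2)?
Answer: 0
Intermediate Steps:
N = √3 (N = √(1 + 2) = √3 ≈ 1.7320)
c(r) = 0 (c(r) = (r - r)/4 = (¼)*0 = 0)
c(N + l(4, -5)*4)² = 0² = 0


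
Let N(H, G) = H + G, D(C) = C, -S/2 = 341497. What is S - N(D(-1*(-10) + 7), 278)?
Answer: -683289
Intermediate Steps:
S = -682994 (S = -2*341497 = -682994)
N(H, G) = G + H
S - N(D(-1*(-10) + 7), 278) = -682994 - (278 + (-1*(-10) + 7)) = -682994 - (278 + (10 + 7)) = -682994 - (278 + 17) = -682994 - 1*295 = -682994 - 295 = -683289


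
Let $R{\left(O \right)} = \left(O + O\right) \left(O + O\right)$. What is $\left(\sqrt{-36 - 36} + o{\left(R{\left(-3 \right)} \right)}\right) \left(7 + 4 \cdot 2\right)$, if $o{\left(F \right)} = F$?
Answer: $540 + 90 i \sqrt{2} \approx 540.0 + 127.28 i$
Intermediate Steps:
$R{\left(O \right)} = 4 O^{2}$ ($R{\left(O \right)} = 2 O 2 O = 4 O^{2}$)
$\left(\sqrt{-36 - 36} + o{\left(R{\left(-3 \right)} \right)}\right) \left(7 + 4 \cdot 2\right) = \left(\sqrt{-36 - 36} + 4 \left(-3\right)^{2}\right) \left(7 + 4 \cdot 2\right) = \left(\sqrt{-72} + 4 \cdot 9\right) \left(7 + 8\right) = \left(6 i \sqrt{2} + 36\right) 15 = \left(36 + 6 i \sqrt{2}\right) 15 = 540 + 90 i \sqrt{2}$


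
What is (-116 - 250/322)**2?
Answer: 353477601/25921 ≈ 13637.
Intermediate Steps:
(-116 - 250/322)**2 = (-116 - 250*1/322)**2 = (-116 - 125/161)**2 = (-18801/161)**2 = 353477601/25921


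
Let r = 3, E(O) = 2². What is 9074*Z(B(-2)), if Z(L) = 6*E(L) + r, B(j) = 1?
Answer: 244998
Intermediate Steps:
E(O) = 4
Z(L) = 27 (Z(L) = 6*4 + 3 = 24 + 3 = 27)
9074*Z(B(-2)) = 9074*27 = 244998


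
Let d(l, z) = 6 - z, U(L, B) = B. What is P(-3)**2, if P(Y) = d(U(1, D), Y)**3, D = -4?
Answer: 531441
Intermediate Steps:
P(Y) = (6 - Y)**3
P(-3)**2 = (-(-6 - 3)**3)**2 = (-1*(-9)**3)**2 = (-1*(-729))**2 = 729**2 = 531441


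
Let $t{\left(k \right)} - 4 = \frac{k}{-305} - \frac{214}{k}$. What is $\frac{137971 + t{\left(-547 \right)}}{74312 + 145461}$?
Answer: $\frac{23019423604}{36665828455} \approx 0.62782$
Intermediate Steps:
$t{\left(k \right)} = 4 - \frac{214}{k} - \frac{k}{305}$ ($t{\left(k \right)} = 4 + \left(\frac{k}{-305} - \frac{214}{k}\right) = 4 + \left(k \left(- \frac{1}{305}\right) - \frac{214}{k}\right) = 4 - \left(\frac{214}{k} + \frac{k}{305}\right) = 4 - \frac{214}{k} - \frac{k}{305}$)
$\frac{137971 + t{\left(-547 \right)}}{74312 + 145461} = \frac{137971 - \left(- \frac{1767}{305} - \frac{214}{547}\right)}{74312 + 145461} = \frac{137971 + \left(4 - - \frac{214}{547} + \frac{547}{305}\right)}{219773} = \left(137971 + \left(4 + \frac{214}{547} + \frac{547}{305}\right)\right) \frac{1}{219773} = \left(137971 + \frac{1031819}{166835}\right) \frac{1}{219773} = \frac{23019423604}{166835} \cdot \frac{1}{219773} = \frac{23019423604}{36665828455}$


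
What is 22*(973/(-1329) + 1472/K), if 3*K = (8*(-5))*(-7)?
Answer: 15390166/46515 ≈ 330.86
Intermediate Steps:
K = 280/3 (K = ((8*(-5))*(-7))/3 = (-40*(-7))/3 = (⅓)*280 = 280/3 ≈ 93.333)
22*(973/(-1329) + 1472/K) = 22*(973/(-1329) + 1472/(280/3)) = 22*(973*(-1/1329) + 1472*(3/280)) = 22*(-973/1329 + 552/35) = 22*(699553/46515) = 15390166/46515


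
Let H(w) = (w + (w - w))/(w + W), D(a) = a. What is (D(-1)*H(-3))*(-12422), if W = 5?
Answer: -18633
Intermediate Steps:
H(w) = w/(5 + w) (H(w) = (w + (w - w))/(w + 5) = (w + 0)/(5 + w) = w/(5 + w))
(D(-1)*H(-3))*(-12422) = -(-3)/(5 - 3)*(-12422) = -(-3)/2*(-12422) = -1*(-3/2)*(-12422) = (3/2)*(-12422) = -18633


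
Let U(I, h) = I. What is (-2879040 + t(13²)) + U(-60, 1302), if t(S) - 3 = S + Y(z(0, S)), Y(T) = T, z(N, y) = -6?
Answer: -2878934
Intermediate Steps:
t(S) = -3 + S (t(S) = 3 + (S - 6) = 3 + (-6 + S) = -3 + S)
(-2879040 + t(13²)) + U(-60, 1302) = (-2879040 + (-3 + 13²)) - 60 = (-2879040 + (-3 + 169)) - 60 = (-2879040 + 166) - 60 = -2878874 - 60 = -2878934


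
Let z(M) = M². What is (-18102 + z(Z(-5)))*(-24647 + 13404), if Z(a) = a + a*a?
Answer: 199023586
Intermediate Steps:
Z(a) = a + a²
(-18102 + z(Z(-5)))*(-24647 + 13404) = (-18102 + (-5*(1 - 5))²)*(-24647 + 13404) = (-18102 + (-5*(-4))²)*(-11243) = (-18102 + 20²)*(-11243) = (-18102 + 400)*(-11243) = -17702*(-11243) = 199023586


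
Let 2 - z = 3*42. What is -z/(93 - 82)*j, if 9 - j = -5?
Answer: 1736/11 ≈ 157.82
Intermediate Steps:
z = -124 (z = 2 - 3*42 = 2 - 1*126 = 2 - 126 = -124)
j = 14 (j = 9 - 1*(-5) = 9 + 5 = 14)
-z/(93 - 82)*j = -(-124/(93 - 82))*14 = -(-124/11)*14 = -(-124*1/11)*14 = -(-124)*14/11 = -1*(-1736/11) = 1736/11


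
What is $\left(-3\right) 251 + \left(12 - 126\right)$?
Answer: $-867$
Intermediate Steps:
$\left(-3\right) 251 + \left(12 - 126\right) = -753 - 114 = -867$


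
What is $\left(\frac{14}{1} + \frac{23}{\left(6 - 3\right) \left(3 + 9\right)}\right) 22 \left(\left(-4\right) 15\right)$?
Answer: $- \frac{57970}{3} \approx -19323.0$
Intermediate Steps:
$\left(\frac{14}{1} + \frac{23}{\left(6 - 3\right) \left(3 + 9\right)}\right) 22 \left(\left(-4\right) 15\right) = \left(14 \cdot 1 + \frac{23}{3 \cdot 12}\right) 22 \left(-60\right) = \left(14 + \frac{23}{36}\right) 22 \left(-60\right) = \frac{527}{36} \cdot 22 \left(-60\right) = \frac{5797}{18} \left(-60\right) = - \frac{57970}{3}$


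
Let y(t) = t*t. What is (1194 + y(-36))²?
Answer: 6200100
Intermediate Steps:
y(t) = t²
(1194 + y(-36))² = (1194 + (-36)²)² = (1194 + 1296)² = 2490² = 6200100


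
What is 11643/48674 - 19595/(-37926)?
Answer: 348834862/461502531 ≈ 0.75587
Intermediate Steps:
11643/48674 - 19595/(-37926) = 11643*(1/48674) - 19595*(-1/37926) = 11643/48674 + 19595/37926 = 348834862/461502531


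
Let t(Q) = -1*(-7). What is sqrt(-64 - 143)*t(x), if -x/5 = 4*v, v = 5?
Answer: 21*I*sqrt(23) ≈ 100.71*I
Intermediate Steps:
x = -100 (x = -20*5 = -5*20 = -100)
t(Q) = 7
sqrt(-64 - 143)*t(x) = sqrt(-64 - 143)*7 = sqrt(-207)*7 = (3*I*sqrt(23))*7 = 21*I*sqrt(23)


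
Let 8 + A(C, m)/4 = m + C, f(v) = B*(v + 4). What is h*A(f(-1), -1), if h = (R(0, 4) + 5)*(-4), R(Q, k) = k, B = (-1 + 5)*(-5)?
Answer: 9936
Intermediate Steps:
B = -20 (B = 4*(-5) = -20)
f(v) = -80 - 20*v (f(v) = -20*(v + 4) = -20*(4 + v) = -80 - 20*v)
A(C, m) = -32 + 4*C + 4*m (A(C, m) = -32 + 4*(m + C) = -32 + 4*(C + m) = -32 + (4*C + 4*m) = -32 + 4*C + 4*m)
h = -36 (h = (4 + 5)*(-4) = 9*(-4) = -36)
h*A(f(-1), -1) = -36*(-32 + 4*(-80 - 20*(-1)) + 4*(-1)) = -36*(-32 + 4*(-80 + 20) - 4) = -36*(-32 + 4*(-60) - 4) = -36*(-32 - 240 - 4) = -36*(-276) = 9936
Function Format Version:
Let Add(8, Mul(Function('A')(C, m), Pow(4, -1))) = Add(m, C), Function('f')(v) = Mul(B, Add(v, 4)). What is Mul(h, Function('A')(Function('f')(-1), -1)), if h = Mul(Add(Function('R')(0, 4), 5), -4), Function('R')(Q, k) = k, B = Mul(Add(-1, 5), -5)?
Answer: 9936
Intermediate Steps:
B = -20 (B = Mul(4, -5) = -20)
Function('f')(v) = Add(-80, Mul(-20, v)) (Function('f')(v) = Mul(-20, Add(v, 4)) = Mul(-20, Add(4, v)) = Add(-80, Mul(-20, v)))
Function('A')(C, m) = Add(-32, Mul(4, C), Mul(4, m)) (Function('A')(C, m) = Add(-32, Mul(4, Add(m, C))) = Add(-32, Mul(4, Add(C, m))) = Add(-32, Add(Mul(4, C), Mul(4, m))) = Add(-32, Mul(4, C), Mul(4, m)))
h = -36 (h = Mul(Add(4, 5), -4) = Mul(9, -4) = -36)
Mul(h, Function('A')(Function('f')(-1), -1)) = Mul(-36, Add(-32, Mul(4, Add(-80, Mul(-20, -1))), Mul(4, -1))) = Mul(-36, Add(-32, Mul(4, Add(-80, 20)), -4)) = Mul(-36, Add(-32, Mul(4, -60), -4)) = Mul(-36, Add(-32, -240, -4)) = Mul(-36, -276) = 9936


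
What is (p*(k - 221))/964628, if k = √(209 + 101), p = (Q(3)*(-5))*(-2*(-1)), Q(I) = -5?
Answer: -5525/482314 + 25*√310/482314 ≈ -0.010543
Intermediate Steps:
p = 50 (p = (-5*(-5))*(-2*(-1)) = 25*2 = 50)
k = √310 ≈ 17.607
(p*(k - 221))/964628 = (50*(√310 - 221))/964628 = (50*(-221 + √310))*(1/964628) = (-11050 + 50*√310)*(1/964628) = -5525/482314 + 25*√310/482314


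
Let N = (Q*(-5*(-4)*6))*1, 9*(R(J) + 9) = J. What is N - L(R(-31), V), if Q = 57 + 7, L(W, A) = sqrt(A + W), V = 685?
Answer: 7680 - sqrt(6053)/3 ≈ 7654.1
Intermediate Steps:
R(J) = -9 + J/9
Q = 64
N = 7680 (N = (64*(-5*(-4)*6))*1 = (64*(20*6))*1 = (64*120)*1 = 7680*1 = 7680)
N - L(R(-31), V) = 7680 - sqrt(685 + (-9 + (1/9)*(-31))) = 7680 - sqrt(685 + (-9 - 31/9)) = 7680 - sqrt(685 - 112/9) = 7680 - sqrt(6053/9) = 7680 - sqrt(6053)/3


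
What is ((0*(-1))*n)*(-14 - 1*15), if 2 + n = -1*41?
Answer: 0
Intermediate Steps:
n = -43 (n = -2 - 1*41 = -2 - 41 = -43)
((0*(-1))*n)*(-14 - 1*15) = ((0*(-1))*(-43))*(-14 - 1*15) = (0*(-43))*(-14 - 15) = 0*(-29) = 0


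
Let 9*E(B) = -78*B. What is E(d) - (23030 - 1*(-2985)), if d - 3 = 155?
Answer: -82153/3 ≈ -27384.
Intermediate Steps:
d = 158 (d = 3 + 155 = 158)
E(B) = -26*B/3 (E(B) = (-78*B)/9 = -26*B/3)
E(d) - (23030 - 1*(-2985)) = -26/3*158 - (23030 - 1*(-2985)) = -4108/3 - (23030 + 2985) = -4108/3 - 1*26015 = -4108/3 - 26015 = -82153/3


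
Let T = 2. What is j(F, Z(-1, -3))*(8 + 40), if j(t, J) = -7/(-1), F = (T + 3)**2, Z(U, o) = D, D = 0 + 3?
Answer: 336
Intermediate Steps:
D = 3
Z(U, o) = 3
F = 25 (F = (2 + 3)**2 = 5**2 = 25)
j(t, J) = 7 (j(t, J) = -7*(-1) = 7)
j(F, Z(-1, -3))*(8 + 40) = 7*(8 + 40) = 7*48 = 336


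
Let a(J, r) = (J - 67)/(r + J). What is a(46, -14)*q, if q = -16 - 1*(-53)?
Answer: -777/32 ≈ -24.281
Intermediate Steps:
a(J, r) = (-67 + J)/(J + r)
q = 37 (q = -16 + 53 = 37)
a(46, -14)*q = ((-67 + 46)/(46 - 14))*37 = (-21/32)*37 = ((1/32)*(-21))*37 = -21/32*37 = -777/32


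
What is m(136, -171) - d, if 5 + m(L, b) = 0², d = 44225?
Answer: -44230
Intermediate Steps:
m(L, b) = -5 (m(L, b) = -5 + 0² = -5 + 0 = -5)
m(136, -171) - d = -5 - 1*44225 = -5 - 44225 = -44230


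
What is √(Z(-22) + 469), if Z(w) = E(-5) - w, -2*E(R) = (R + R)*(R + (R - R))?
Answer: √466 ≈ 21.587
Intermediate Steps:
E(R) = -R² (E(R) = -(R + R)*(R + (R - R))/2 = -2*R*(R + 0)/2 = -2*R*R/2 = -R²)
Z(w) = -25 - w (Z(w) = -1*(-5)² - w = -1*25 - w = -25 - w)
√(Z(-22) + 469) = √((-25 - 1*(-22)) + 469) = √((-25 + 22) + 469) = √(-3 + 469) = √466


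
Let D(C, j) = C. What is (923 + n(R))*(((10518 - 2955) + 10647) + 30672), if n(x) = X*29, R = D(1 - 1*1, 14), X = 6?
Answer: 53623554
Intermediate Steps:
R = 0 (R = 1 - 1*1 = 1 - 1 = 0)
n(x) = 174 (n(x) = 6*29 = 174)
(923 + n(R))*(((10518 - 2955) + 10647) + 30672) = (923 + 174)*(((10518 - 2955) + 10647) + 30672) = 1097*((7563 + 10647) + 30672) = 1097*(18210 + 30672) = 1097*48882 = 53623554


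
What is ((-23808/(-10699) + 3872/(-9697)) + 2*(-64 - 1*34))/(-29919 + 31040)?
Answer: -20145208140/116301735563 ≈ -0.17321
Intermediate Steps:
((-23808/(-10699) + 3872/(-9697)) + 2*(-64 - 1*34))/(-29919 + 31040) = ((-23808*(-1/10699) + 3872*(-1/9697)) + 2*(-64 - 34))/1121 = ((23808/10699 - 3872/9697) + 2*(-98))*(1/1121) = (189439648/103748203 - 196)*(1/1121) = -20145208140/103748203*1/1121 = -20145208140/116301735563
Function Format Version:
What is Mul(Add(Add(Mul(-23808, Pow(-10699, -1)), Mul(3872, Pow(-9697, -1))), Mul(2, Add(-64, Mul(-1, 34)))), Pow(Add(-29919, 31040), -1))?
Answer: Rational(-20145208140, 116301735563) ≈ -0.17321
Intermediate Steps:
Mul(Add(Add(Mul(-23808, Pow(-10699, -1)), Mul(3872, Pow(-9697, -1))), Mul(2, Add(-64, Mul(-1, 34)))), Pow(Add(-29919, 31040), -1)) = Mul(Add(Add(Mul(-23808, Rational(-1, 10699)), Mul(3872, Rational(-1, 9697))), Mul(2, Add(-64, -34))), Pow(1121, -1)) = Mul(Add(Add(Rational(23808, 10699), Rational(-3872, 9697)), Mul(2, -98)), Rational(1, 1121)) = Mul(Add(Rational(189439648, 103748203), -196), Rational(1, 1121)) = Mul(Rational(-20145208140, 103748203), Rational(1, 1121)) = Rational(-20145208140, 116301735563)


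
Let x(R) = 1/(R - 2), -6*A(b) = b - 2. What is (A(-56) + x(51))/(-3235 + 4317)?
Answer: 712/79527 ≈ 0.0089529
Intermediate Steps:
A(b) = ⅓ - b/6 (A(b) = -(b - 2)/6 = -(-2 + b)/6 = ⅓ - b/6)
x(R) = 1/(-2 + R)
(A(-56) + x(51))/(-3235 + 4317) = ((⅓ - ⅙*(-56)) + 1/(-2 + 51))/(-3235 + 4317) = ((⅓ + 28/3) + 1/49)/1082 = (29/3 + 1/49)*(1/1082) = (1424/147)*(1/1082) = 712/79527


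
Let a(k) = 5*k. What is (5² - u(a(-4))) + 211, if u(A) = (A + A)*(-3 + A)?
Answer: -684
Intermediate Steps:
u(A) = 2*A*(-3 + A) (u(A) = (2*A)*(-3 + A) = 2*A*(-3 + A))
(5² - u(a(-4))) + 211 = (5² - 2*5*(-4)*(-3 + 5*(-4))) + 211 = (25 - 2*(-20)*(-3 - 20)) + 211 = (25 - 2*(-20)*(-23)) + 211 = (25 - 1*920) + 211 = (25 - 920) + 211 = -895 + 211 = -684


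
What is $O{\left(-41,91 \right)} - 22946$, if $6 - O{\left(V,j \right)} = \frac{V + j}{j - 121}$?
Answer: $- \frac{68815}{3} \approx -22938.0$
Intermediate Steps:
$O{\left(V,j \right)} = 6 - \frac{V + j}{-121 + j}$ ($O{\left(V,j \right)} = 6 - \frac{V + j}{j - 121} = 6 - \frac{V + j}{-121 + j}$)
$O{\left(-41,91 \right)} - 22946 = \frac{-726 - -41 + 5 \cdot 91}{-121 + 91} - 22946 = \frac{-726 + 41 + 455}{-30} - 22946 = \left(- \frac{1}{30}\right) \left(-230\right) - 22946 = \frac{23}{3} - 22946 = - \frac{68815}{3}$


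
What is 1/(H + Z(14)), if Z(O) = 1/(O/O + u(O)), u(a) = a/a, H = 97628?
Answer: 2/195257 ≈ 1.0243e-5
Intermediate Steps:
u(a) = 1
Z(O) = 1/2 (Z(O) = 1/(O/O + 1) = 1/(1 + 1) = 1/2)
1/(H + Z(14)) = 1/(97628 + 1/2) = 1/(195257/2) = 2/195257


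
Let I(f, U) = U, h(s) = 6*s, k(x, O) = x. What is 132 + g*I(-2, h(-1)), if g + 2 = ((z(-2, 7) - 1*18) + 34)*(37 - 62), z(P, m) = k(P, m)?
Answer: 2244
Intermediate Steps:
z(P, m) = P
g = -352 (g = -2 + ((-2 - 1*18) + 34)*(37 - 62) = -2 + ((-2 - 18) + 34)*(-25) = -2 + (-20 + 34)*(-25) = -2 + 14*(-25) = -2 - 350 = -352)
132 + g*I(-2, h(-1)) = 132 - 2112*(-1) = 132 - 352*(-6) = 132 + 2112 = 2244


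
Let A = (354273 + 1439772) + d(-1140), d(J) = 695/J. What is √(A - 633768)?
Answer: √15078951969/114 ≈ 1077.2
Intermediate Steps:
A = 409042121/228 (A = (354273 + 1439772) + 695/(-1140) = 1794045 + 695*(-1/1140) = 1794045 - 139/228 = 409042121/228 ≈ 1.7940e+6)
√(A - 633768) = √(409042121/228 - 633768) = √(264543017/228) = √15078951969/114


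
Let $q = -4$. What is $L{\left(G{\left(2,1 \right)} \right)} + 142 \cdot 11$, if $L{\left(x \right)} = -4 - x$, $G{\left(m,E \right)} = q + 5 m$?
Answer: $1552$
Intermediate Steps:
$G{\left(m,E \right)} = -4 + 5 m$
$L{\left(G{\left(2,1 \right)} \right)} + 142 \cdot 11 = \left(-4 - \left(-4 + 5 \cdot 2\right)\right) + 142 \cdot 11 = \left(-4 - \left(-4 + 10\right)\right) + 1562 = \left(-4 - 6\right) + 1562 = -10 + 1562 = 1552$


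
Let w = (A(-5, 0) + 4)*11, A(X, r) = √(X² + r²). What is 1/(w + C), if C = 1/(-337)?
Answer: 337/33362 ≈ 0.010101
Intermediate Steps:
w = 99 (w = (√((-5)² + 0²) + 4)*11 = (√(25 + 0) + 4)*11 = (√25 + 4)*11 = (5 + 4)*11 = 9*11 = 99)
C = -1/337 ≈ -0.0029674
1/(w + C) = 1/(99 - 1/337) = 1/(33362/337) = 337/33362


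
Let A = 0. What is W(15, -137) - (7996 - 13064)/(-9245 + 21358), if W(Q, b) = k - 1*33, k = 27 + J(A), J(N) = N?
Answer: -67610/12113 ≈ -5.5816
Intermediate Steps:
k = 27 (k = 27 + 0 = 27)
W(Q, b) = -6 (W(Q, b) = 27 - 1*33 = 27 - 33 = -6)
W(15, -137) - (7996 - 13064)/(-9245 + 21358) = -6 - (7996 - 13064)/(-9245 + 21358) = -6 - (-5068)/12113 = -6 - 1*(-5068/12113) = -6 + 5068/12113 = -67610/12113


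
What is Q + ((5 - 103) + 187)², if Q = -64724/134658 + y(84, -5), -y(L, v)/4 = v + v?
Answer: 535973807/67329 ≈ 7960.5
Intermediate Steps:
y(L, v) = -8*v (y(L, v) = -4*(v + v) = -8*v)
Q = 2660798/67329 (Q = -64724/134658 - 8*(-5) = -64724*1/134658 + 40 = -32362/67329 + 40 = 2660798/67329 ≈ 39.519)
Q + ((5 - 103) + 187)² = 2660798/67329 + ((5 - 103) + 187)² = 2660798/67329 + (-98 + 187)² = 2660798/67329 + 89² = 2660798/67329 + 7921 = 535973807/67329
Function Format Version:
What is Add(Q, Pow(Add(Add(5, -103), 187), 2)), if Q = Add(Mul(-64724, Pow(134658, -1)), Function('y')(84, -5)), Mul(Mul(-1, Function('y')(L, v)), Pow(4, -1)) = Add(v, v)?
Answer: Rational(535973807, 67329) ≈ 7960.5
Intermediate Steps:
Function('y')(L, v) = Mul(-8, v) (Function('y')(L, v) = Mul(-4, Add(v, v)) = Mul(-4, Mul(2, v)) = Mul(-8, v))
Q = Rational(2660798, 67329) (Q = Add(Mul(-64724, Pow(134658, -1)), Mul(-8, -5)) = Add(Mul(-64724, Rational(1, 134658)), 40) = Add(Rational(-32362, 67329), 40) = Rational(2660798, 67329) ≈ 39.519)
Add(Q, Pow(Add(Add(5, -103), 187), 2)) = Add(Rational(2660798, 67329), Pow(Add(Add(5, -103), 187), 2)) = Add(Rational(2660798, 67329), Pow(Add(-98, 187), 2)) = Add(Rational(2660798, 67329), Pow(89, 2)) = Add(Rational(2660798, 67329), 7921) = Rational(535973807, 67329)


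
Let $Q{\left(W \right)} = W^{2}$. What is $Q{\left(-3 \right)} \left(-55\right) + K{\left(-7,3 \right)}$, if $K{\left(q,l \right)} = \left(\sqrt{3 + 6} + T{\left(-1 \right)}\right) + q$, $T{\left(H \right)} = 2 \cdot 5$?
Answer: $-489$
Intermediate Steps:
$T{\left(H \right)} = 10$
$K{\left(q,l \right)} = 13 + q$ ($K{\left(q,l \right)} = \left(\sqrt{3 + 6} + 10\right) + q = \left(\sqrt{9} + 10\right) + q = \left(3 + 10\right) + q = 13 + q$)
$Q{\left(-3 \right)} \left(-55\right) + K{\left(-7,3 \right)} = \left(-3\right)^{2} \left(-55\right) + \left(13 - 7\right) = 9 \left(-55\right) + 6 = -495 + 6 = -489$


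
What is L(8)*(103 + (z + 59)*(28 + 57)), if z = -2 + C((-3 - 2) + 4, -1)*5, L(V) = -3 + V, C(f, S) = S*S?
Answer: 26865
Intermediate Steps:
C(f, S) = S²
z = 3 (z = -2 + (-1)²*5 = -2 + 1*5 = -2 + 5 = 3)
L(8)*(103 + (z + 59)*(28 + 57)) = (-3 + 8)*(103 + (3 + 59)*(28 + 57)) = 5*(103 + 62*85) = 5*(103 + 5270) = 5*5373 = 26865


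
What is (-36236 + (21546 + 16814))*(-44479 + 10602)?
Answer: -71954748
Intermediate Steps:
(-36236 + (21546 + 16814))*(-44479 + 10602) = (-36236 + 38360)*(-33877) = 2124*(-33877) = -71954748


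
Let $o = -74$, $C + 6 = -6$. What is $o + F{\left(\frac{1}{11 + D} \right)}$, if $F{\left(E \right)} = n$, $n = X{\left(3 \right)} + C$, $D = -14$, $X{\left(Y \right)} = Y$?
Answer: $-83$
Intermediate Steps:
$C = -12$ ($C = -6 - 6 = -12$)
$n = -9$ ($n = 3 - 12 = -9$)
$F{\left(E \right)} = -9$
$o + F{\left(\frac{1}{11 + D} \right)} = -74 - 9 = -83$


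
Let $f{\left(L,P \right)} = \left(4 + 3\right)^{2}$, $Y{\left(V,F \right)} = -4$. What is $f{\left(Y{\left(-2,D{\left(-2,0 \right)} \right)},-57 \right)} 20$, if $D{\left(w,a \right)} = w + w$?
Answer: $980$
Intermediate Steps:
$D{\left(w,a \right)} = 2 w$
$f{\left(L,P \right)} = 49$ ($f{\left(L,P \right)} = 7^{2} = 49$)
$f{\left(Y{\left(-2,D{\left(-2,0 \right)} \right)},-57 \right)} 20 = 49 \cdot 20 = 980$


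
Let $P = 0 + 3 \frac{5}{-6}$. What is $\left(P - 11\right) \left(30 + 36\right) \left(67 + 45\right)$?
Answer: $-99792$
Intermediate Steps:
$P = - \frac{5}{2}$ ($P = 0 + 3 \cdot 5 \left(- \frac{1}{6}\right) = 0 + 3 \left(- \frac{5}{6}\right) = 0 - \frac{5}{2} = - \frac{5}{2} \approx -2.5$)
$\left(P - 11\right) \left(30 + 36\right) \left(67 + 45\right) = \left(- \frac{5}{2} - 11\right) \left(30 + 36\right) \left(67 + 45\right) = - \frac{27 \cdot 66 \cdot 112}{2} = \left(- \frac{27}{2}\right) 7392 = -99792$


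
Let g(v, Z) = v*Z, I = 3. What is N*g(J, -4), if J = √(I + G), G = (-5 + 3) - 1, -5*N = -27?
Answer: 0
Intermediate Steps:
N = 27/5 (N = -⅕*(-27) = 27/5 ≈ 5.4000)
G = -3 (G = -2 - 1 = -3)
J = 0 (J = √(3 - 3) = √0 = 0)
g(v, Z) = Z*v
N*g(J, -4) = 27*(-4*0)/5 = (27/5)*0 = 0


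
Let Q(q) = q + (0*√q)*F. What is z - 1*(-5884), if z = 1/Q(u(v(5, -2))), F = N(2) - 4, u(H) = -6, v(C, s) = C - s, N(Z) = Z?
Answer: 35303/6 ≈ 5883.8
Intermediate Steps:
F = -2 (F = 2 - 4 = -2)
Q(q) = q (Q(q) = q + (0*√q)*(-2) = q + 0*(-2) = q + 0 = q)
z = -⅙ (z = 1/(-6) = -⅙ ≈ -0.16667)
z - 1*(-5884) = -⅙ - 1*(-5884) = -⅙ + 5884 = 35303/6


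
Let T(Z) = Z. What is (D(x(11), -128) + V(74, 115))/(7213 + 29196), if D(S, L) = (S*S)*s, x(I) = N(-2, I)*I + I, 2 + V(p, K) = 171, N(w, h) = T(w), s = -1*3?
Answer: -194/36409 ≈ -0.0053283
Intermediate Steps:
s = -3
N(w, h) = w
V(p, K) = 169 (V(p, K) = -2 + 171 = 169)
x(I) = -I (x(I) = -2*I + I = -I)
D(S, L) = -3*S**2 (D(S, L) = (S*S)*(-3) = S**2*(-3) = -3*S**2)
(D(x(11), -128) + V(74, 115))/(7213 + 29196) = (-3*(-1*11)**2 + 169)/(7213 + 29196) = (-3*(-11)**2 + 169)/36409 = (-3*121 + 169)*(1/36409) = (-363 + 169)*(1/36409) = -194*1/36409 = -194/36409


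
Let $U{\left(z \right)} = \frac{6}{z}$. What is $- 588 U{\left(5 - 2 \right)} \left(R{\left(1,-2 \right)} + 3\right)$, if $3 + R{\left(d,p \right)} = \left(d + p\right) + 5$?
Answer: $-4704$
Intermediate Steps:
$R{\left(d,p \right)} = 2 + d + p$ ($R{\left(d,p \right)} = -3 + \left(\left(d + p\right) + 5\right) = -3 + \left(5 + d + p\right) = 2 + d + p$)
$- 588 U{\left(5 - 2 \right)} \left(R{\left(1,-2 \right)} + 3\right) = - 588 \frac{6}{5 - 2} \left(\left(2 + 1 - 2\right) + 3\right) = - 588 \cdot \frac{6}{3} \left(1 + 3\right) = - 588 \cdot 6 \cdot \frac{1}{3} \cdot 4 = - 588 \cdot 2 \cdot 4 = \left(-588\right) 8 = -4704$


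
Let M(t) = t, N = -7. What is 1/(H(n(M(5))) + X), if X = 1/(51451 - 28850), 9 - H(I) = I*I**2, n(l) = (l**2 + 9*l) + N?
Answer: -22601/5651108837 ≈ -3.9994e-6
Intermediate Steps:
n(l) = -7 + l**2 + 9*l (n(l) = (l**2 + 9*l) - 7 = -7 + l**2 + 9*l)
H(I) = 9 - I**3 (H(I) = 9 - I*I**2 = 9 - I**3)
X = 1/22601 ≈ 4.4246e-5
1/(H(n(M(5))) + X) = 1/((9 - (-7 + 5**2 + 9*5)**3) + 1/22601) = 1/((9 - (-7 + 25 + 45)**3) + 1/22601) = 1/((9 - 1*63**3) + 1/22601) = 1/((9 - 1*250047) + 1/22601) = 1/((9 - 250047) + 1/22601) = 1/(-250038 + 1/22601) = 1/(-5651108837/22601) = -22601/5651108837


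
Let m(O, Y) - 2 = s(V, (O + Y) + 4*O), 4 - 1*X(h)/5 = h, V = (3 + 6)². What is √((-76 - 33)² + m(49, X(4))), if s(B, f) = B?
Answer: 2*√2991 ≈ 109.38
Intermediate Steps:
V = 81 (V = 9² = 81)
X(h) = 20 - 5*h
m(O, Y) = 83 (m(O, Y) = 2 + 81 = 83)
√((-76 - 33)² + m(49, X(4))) = √((-76 - 33)² + 83) = √((-109)² + 83) = √(11881 + 83) = √11964 = 2*√2991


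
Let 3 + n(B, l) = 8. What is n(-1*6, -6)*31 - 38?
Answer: 117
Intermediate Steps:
n(B, l) = 5 (n(B, l) = -3 + 8 = 5)
n(-1*6, -6)*31 - 38 = 5*31 - 38 = 155 - 38 = 117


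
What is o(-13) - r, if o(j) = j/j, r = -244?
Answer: 245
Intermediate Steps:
o(j) = 1
o(-13) - r = 1 - 1*(-244) = 1 + 244 = 245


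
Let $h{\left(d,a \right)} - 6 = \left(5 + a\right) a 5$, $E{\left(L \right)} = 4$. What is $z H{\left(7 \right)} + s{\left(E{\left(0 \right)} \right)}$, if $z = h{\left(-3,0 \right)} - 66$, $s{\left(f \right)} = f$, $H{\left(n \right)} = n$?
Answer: $-416$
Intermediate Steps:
$h{\left(d,a \right)} = 6 + 5 a \left(5 + a\right)$ ($h{\left(d,a \right)} = 6 + \left(5 + a\right) a 5 = 6 + \left(5 + a\right) 5 a = 6 + 5 a \left(5 + a\right)$)
$z = -60$ ($z = \left(6 + 5 \cdot 0^{2} + 25 \cdot 0\right) - 66 = \left(6 + 5 \cdot 0 + 0\right) - 66 = \left(6 + 0 + 0\right) - 66 = 6 - 66 = -60$)
$z H{\left(7 \right)} + s{\left(E{\left(0 \right)} \right)} = \left(-60\right) 7 + 4 = -420 + 4 = -416$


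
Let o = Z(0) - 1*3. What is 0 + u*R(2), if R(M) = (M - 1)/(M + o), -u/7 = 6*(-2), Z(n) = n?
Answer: -84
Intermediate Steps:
u = 84 (u = -42*(-2) = -7*(-12) = 84)
o = -3 (o = 0 - 1*3 = 0 - 3 = -3)
R(M) = (-1 + M)/(-3 + M) (R(M) = (M - 1)/(M - 3) = (-1 + M)/(-3 + M))
0 + u*R(2) = 0 + 84*((-1 + 2)/(-3 + 2)) = 0 + 84*(1/(-1)) = 0 + 84*(-1*1) = 0 + 84*(-1) = 0 - 84 = -84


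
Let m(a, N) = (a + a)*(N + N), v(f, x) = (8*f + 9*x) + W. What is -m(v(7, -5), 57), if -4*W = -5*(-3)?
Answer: -1653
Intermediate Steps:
W = -15/4 (W = -(-5)*(-3)/4 = -¼*15 = -15/4 ≈ -3.7500)
v(f, x) = -15/4 + 8*f + 9*x (v(f, x) = (8*f + 9*x) - 15/4 = -15/4 + 8*f + 9*x)
m(a, N) = 4*N*a (m(a, N) = (2*a)*(2*N) = 4*N*a)
-m(v(7, -5), 57) = -4*57*(-15/4 + 8*7 + 9*(-5)) = -4*57*(-15/4 + 56 - 45) = -4*57*29/4 = -1*1653 = -1653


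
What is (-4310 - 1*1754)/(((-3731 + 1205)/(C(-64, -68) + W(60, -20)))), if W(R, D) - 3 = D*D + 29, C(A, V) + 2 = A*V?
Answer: 4833008/421 ≈ 11480.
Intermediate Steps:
C(A, V) = -2 + A*V
W(R, D) = 32 + D² (W(R, D) = 3 + (D*D + 29) = 3 + (D² + 29) = 3 + (29 + D²) = 32 + D²)
(-4310 - 1*1754)/(((-3731 + 1205)/(C(-64, -68) + W(60, -20)))) = (-4310 - 1*1754)/(((-3731 + 1205)/((-2 - 64*(-68)) + (32 + (-20)²)))) = (-4310 - 1754)/((-2526/((-2 + 4352) + (32 + 400)))) = -6064/((-2526/(4350 + 432))) = -6064/((-2526/4782)) = -6064/((-2526*1/4782)) = -6064/(-421/797) = -6064*(-797/421) = 4833008/421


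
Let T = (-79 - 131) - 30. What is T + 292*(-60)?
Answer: -17760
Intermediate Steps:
T = -240 (T = -210 - 30 = -240)
T + 292*(-60) = -240 + 292*(-60) = -240 - 17520 = -17760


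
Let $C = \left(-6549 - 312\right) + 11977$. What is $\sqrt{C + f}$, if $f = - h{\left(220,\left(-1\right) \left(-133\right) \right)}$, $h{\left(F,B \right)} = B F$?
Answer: $4 i \sqrt{1509} \approx 155.38 i$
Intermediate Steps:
$f = -29260$ ($f = - \left(-1\right) \left(-133\right) 220 = - 133 \cdot 220 = \left(-1\right) 29260 = -29260$)
$C = 5116$ ($C = -6861 + 11977 = 5116$)
$\sqrt{C + f} = \sqrt{5116 - 29260} = \sqrt{-24144} = 4 i \sqrt{1509}$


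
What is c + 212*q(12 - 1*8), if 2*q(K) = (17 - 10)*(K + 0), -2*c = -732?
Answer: 3334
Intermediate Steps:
c = 366 (c = -1/2*(-732) = 366)
q(K) = 7*K/2 (q(K) = ((17 - 10)*(K + 0))/2 = (7*K)/2 = 7*K/2)
c + 212*q(12 - 1*8) = 366 + 212*(7*(12 - 1*8)/2) = 366 + 212*(7*(12 - 8)/2) = 366 + 212*((7/2)*4) = 366 + 212*14 = 366 + 2968 = 3334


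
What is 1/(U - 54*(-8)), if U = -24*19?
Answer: -1/24 ≈ -0.041667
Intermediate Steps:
U = -456
1/(U - 54*(-8)) = 1/(-456 - 54*(-8)) = 1/(-456 + 432) = 1/(-24) = -1/24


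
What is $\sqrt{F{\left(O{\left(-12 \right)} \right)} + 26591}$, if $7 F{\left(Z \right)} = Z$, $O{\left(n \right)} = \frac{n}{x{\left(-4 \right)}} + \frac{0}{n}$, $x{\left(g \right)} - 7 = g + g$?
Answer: $\frac{\sqrt{1303043}}{7} \approx 163.07$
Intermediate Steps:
$x{\left(g \right)} = 7 + 2 g$ ($x{\left(g \right)} = 7 + \left(g + g\right) = 7 + 2 g$)
$O{\left(n \right)} = - n$ ($O{\left(n \right)} = \frac{n}{7 + 2 \left(-4\right)} + \frac{0}{n} = \frac{n}{7 - 8} + 0 = \frac{n}{-1} + 0 = n \left(-1\right) + 0 = - n + 0 = - n$)
$F{\left(Z \right)} = \frac{Z}{7}$
$\sqrt{F{\left(O{\left(-12 \right)} \right)} + 26591} = \sqrt{\frac{\left(-1\right) \left(-12\right)}{7} + 26591} = \sqrt{\frac{1}{7} \cdot 12 + 26591} = \sqrt{\frac{12}{7} + 26591} = \sqrt{\frac{186149}{7}} = \frac{\sqrt{1303043}}{7}$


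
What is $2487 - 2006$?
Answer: $481$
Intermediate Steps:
$2487 - 2006 = 481$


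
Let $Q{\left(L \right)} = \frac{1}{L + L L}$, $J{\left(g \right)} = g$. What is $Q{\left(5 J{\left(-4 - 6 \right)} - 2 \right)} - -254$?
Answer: $\frac{673609}{2652} \approx 254.0$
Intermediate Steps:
$Q{\left(L \right)} = \frac{1}{L + L^{2}}$
$Q{\left(5 J{\left(-4 - 6 \right)} - 2 \right)} - -254 = \frac{1}{\left(5 \left(-4 - 6\right) - 2\right) \left(1 + \left(5 \left(-4 - 6\right) - 2\right)\right)} - -254 = \frac{1}{\left(5 \left(-4 - 6\right) - 2\right) \left(1 + \left(5 \left(-4 - 6\right) - 2\right)\right)} + 254 = \frac{1}{\left(5 \left(-10\right) - 2\right) \left(1 + \left(5 \left(-10\right) - 2\right)\right)} + 254 = \frac{1}{\left(-50 - 2\right) \left(1 - 52\right)} + 254 = \frac{1}{\left(-52\right) \left(1 - 52\right)} + 254 = - \frac{1}{52 \left(-51\right)} + 254 = \left(- \frac{1}{52}\right) \left(- \frac{1}{51}\right) + 254 = \frac{1}{2652} + 254 = \frac{673609}{2652}$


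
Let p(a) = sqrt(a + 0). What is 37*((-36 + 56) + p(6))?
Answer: 740 + 37*sqrt(6) ≈ 830.63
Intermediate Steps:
p(a) = sqrt(a)
37*((-36 + 56) + p(6)) = 37*((-36 + 56) + sqrt(6)) = 37*(20 + sqrt(6)) = 740 + 37*sqrt(6)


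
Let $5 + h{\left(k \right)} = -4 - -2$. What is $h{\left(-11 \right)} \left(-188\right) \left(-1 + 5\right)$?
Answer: $5264$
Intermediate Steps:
$h{\left(k \right)} = -7$ ($h{\left(k \right)} = -5 - 2 = -7$)
$h{\left(-11 \right)} \left(-188\right) \left(-1 + 5\right) = \left(-7\right) \left(-188\right) \left(-1 + 5\right) = 1316 \cdot 4 = 5264$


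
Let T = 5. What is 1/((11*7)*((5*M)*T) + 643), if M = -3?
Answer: -1/5132 ≈ -0.00019486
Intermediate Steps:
1/((11*7)*((5*M)*T) + 643) = 1/((11*7)*((5*(-3))*5) + 643) = 1/(77*(-15*5) + 643) = 1/(77*(-75) + 643) = 1/(-5775 + 643) = 1/(-5132) = -1/5132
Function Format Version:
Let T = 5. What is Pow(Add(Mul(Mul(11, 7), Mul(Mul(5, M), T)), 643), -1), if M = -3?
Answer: Rational(-1, 5132) ≈ -0.00019486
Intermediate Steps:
Pow(Add(Mul(Mul(11, 7), Mul(Mul(5, M), T)), 643), -1) = Pow(Add(Mul(Mul(11, 7), Mul(Mul(5, -3), 5)), 643), -1) = Pow(Add(Mul(77, Mul(-15, 5)), 643), -1) = Pow(Add(Mul(77, -75), 643), -1) = Pow(Add(-5775, 643), -1) = Pow(-5132, -1) = Rational(-1, 5132)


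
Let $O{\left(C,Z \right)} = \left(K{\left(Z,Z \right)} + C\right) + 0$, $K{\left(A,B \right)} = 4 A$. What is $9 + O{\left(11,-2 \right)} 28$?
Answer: $93$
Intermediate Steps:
$O{\left(C,Z \right)} = C + 4 Z$ ($O{\left(C,Z \right)} = \left(4 Z + C\right) + 0 = \left(C + 4 Z\right) + 0 = C + 4 Z$)
$9 + O{\left(11,-2 \right)} 28 = 9 + \left(11 + 4 \left(-2\right)\right) 28 = 9 + \left(11 - 8\right) 28 = 9 + 3 \cdot 28 = 9 + 84 = 93$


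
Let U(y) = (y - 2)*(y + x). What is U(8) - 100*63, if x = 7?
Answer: -6210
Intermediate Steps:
U(y) = (-2 + y)*(7 + y) (U(y) = (y - 2)*(y + 7) = (-2 + y)*(7 + y))
U(8) - 100*63 = (-14 + 8² + 5*8) - 100*63 = (-14 + 64 + 40) - 6300 = 90 - 6300 = -6210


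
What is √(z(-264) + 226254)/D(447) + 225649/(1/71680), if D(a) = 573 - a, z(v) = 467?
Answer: 16174520320 + √226721/126 ≈ 1.6175e+10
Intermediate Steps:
√(z(-264) + 226254)/D(447) + 225649/(1/71680) = √(467 + 226254)/(573 - 1*447) + 225649/(1/71680) = √226721/(573 - 447) + 225649/(1/71680) = √226721/126 + 225649*71680 = √226721*(1/126) + 16174520320 = √226721/126 + 16174520320 = 16174520320 + √226721/126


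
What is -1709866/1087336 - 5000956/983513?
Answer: -3559697466237/534704545684 ≈ -6.6573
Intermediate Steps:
-1709866/1087336 - 5000956/983513 = -1709866*1/1087336 - 5000956*1/983513 = -854933/543668 - 5000956/983513 = -3559697466237/534704545684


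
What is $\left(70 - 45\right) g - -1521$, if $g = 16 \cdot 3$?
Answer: $2721$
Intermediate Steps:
$g = 48$
$\left(70 - 45\right) g - -1521 = \left(70 - 45\right) 48 - -1521 = 25 \cdot 48 + 1521 = 1200 + 1521 = 2721$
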